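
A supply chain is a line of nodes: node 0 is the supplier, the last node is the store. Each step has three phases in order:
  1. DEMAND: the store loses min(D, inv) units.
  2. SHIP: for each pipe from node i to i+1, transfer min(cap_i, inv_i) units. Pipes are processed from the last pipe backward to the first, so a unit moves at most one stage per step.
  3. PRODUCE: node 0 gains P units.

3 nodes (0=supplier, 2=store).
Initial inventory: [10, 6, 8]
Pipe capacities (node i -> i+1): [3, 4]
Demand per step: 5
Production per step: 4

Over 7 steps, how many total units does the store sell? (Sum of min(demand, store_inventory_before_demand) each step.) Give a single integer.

Answer: 29

Derivation:
Step 1: sold=5 (running total=5) -> [11 5 7]
Step 2: sold=5 (running total=10) -> [12 4 6]
Step 3: sold=5 (running total=15) -> [13 3 5]
Step 4: sold=5 (running total=20) -> [14 3 3]
Step 5: sold=3 (running total=23) -> [15 3 3]
Step 6: sold=3 (running total=26) -> [16 3 3]
Step 7: sold=3 (running total=29) -> [17 3 3]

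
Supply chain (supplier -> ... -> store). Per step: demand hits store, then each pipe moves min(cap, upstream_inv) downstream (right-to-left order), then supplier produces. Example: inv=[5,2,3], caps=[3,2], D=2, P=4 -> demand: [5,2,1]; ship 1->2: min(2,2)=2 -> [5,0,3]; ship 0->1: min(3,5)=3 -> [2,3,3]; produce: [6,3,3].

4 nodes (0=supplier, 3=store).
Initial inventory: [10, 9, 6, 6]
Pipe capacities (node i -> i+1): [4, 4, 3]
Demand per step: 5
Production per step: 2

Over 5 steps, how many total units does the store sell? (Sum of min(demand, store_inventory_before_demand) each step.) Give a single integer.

Answer: 18

Derivation:
Step 1: sold=5 (running total=5) -> [8 9 7 4]
Step 2: sold=4 (running total=9) -> [6 9 8 3]
Step 3: sold=3 (running total=12) -> [4 9 9 3]
Step 4: sold=3 (running total=15) -> [2 9 10 3]
Step 5: sold=3 (running total=18) -> [2 7 11 3]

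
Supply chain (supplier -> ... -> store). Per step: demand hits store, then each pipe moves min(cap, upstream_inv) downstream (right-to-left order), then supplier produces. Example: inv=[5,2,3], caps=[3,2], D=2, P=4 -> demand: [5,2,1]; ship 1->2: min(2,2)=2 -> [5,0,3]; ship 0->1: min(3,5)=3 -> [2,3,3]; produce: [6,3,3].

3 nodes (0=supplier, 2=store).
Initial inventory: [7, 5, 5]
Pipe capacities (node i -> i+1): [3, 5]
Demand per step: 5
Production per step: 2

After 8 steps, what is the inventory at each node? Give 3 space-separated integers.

Step 1: demand=5,sold=5 ship[1->2]=5 ship[0->1]=3 prod=2 -> inv=[6 3 5]
Step 2: demand=5,sold=5 ship[1->2]=3 ship[0->1]=3 prod=2 -> inv=[5 3 3]
Step 3: demand=5,sold=3 ship[1->2]=3 ship[0->1]=3 prod=2 -> inv=[4 3 3]
Step 4: demand=5,sold=3 ship[1->2]=3 ship[0->1]=3 prod=2 -> inv=[3 3 3]
Step 5: demand=5,sold=3 ship[1->2]=3 ship[0->1]=3 prod=2 -> inv=[2 3 3]
Step 6: demand=5,sold=3 ship[1->2]=3 ship[0->1]=2 prod=2 -> inv=[2 2 3]
Step 7: demand=5,sold=3 ship[1->2]=2 ship[0->1]=2 prod=2 -> inv=[2 2 2]
Step 8: demand=5,sold=2 ship[1->2]=2 ship[0->1]=2 prod=2 -> inv=[2 2 2]

2 2 2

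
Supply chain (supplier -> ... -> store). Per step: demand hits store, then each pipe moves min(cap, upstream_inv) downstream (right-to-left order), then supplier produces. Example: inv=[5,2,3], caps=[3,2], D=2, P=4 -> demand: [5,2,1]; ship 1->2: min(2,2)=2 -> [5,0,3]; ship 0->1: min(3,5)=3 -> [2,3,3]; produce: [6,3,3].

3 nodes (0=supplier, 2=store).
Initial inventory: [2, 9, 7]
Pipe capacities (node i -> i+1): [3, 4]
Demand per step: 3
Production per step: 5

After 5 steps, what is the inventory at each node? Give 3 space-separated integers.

Step 1: demand=3,sold=3 ship[1->2]=4 ship[0->1]=2 prod=5 -> inv=[5 7 8]
Step 2: demand=3,sold=3 ship[1->2]=4 ship[0->1]=3 prod=5 -> inv=[7 6 9]
Step 3: demand=3,sold=3 ship[1->2]=4 ship[0->1]=3 prod=5 -> inv=[9 5 10]
Step 4: demand=3,sold=3 ship[1->2]=4 ship[0->1]=3 prod=5 -> inv=[11 4 11]
Step 5: demand=3,sold=3 ship[1->2]=4 ship[0->1]=3 prod=5 -> inv=[13 3 12]

13 3 12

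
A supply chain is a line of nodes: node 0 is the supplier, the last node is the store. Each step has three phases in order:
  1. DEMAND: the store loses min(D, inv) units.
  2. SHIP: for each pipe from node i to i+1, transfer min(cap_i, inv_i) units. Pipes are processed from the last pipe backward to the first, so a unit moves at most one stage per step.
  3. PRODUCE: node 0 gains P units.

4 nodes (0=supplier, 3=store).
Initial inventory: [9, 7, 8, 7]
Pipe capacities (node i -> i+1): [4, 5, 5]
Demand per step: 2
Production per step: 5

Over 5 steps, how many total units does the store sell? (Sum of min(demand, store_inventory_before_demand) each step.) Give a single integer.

Step 1: sold=2 (running total=2) -> [10 6 8 10]
Step 2: sold=2 (running total=4) -> [11 5 8 13]
Step 3: sold=2 (running total=6) -> [12 4 8 16]
Step 4: sold=2 (running total=8) -> [13 4 7 19]
Step 5: sold=2 (running total=10) -> [14 4 6 22]

Answer: 10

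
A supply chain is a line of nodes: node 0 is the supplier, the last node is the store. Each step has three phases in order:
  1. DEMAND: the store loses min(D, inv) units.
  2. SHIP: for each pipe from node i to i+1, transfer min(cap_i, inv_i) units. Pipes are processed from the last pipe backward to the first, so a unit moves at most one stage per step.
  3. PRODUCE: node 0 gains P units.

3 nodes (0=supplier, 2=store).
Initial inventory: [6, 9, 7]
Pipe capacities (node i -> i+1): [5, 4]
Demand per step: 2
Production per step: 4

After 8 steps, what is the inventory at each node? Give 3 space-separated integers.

Step 1: demand=2,sold=2 ship[1->2]=4 ship[0->1]=5 prod=4 -> inv=[5 10 9]
Step 2: demand=2,sold=2 ship[1->2]=4 ship[0->1]=5 prod=4 -> inv=[4 11 11]
Step 3: demand=2,sold=2 ship[1->2]=4 ship[0->1]=4 prod=4 -> inv=[4 11 13]
Step 4: demand=2,sold=2 ship[1->2]=4 ship[0->1]=4 prod=4 -> inv=[4 11 15]
Step 5: demand=2,sold=2 ship[1->2]=4 ship[0->1]=4 prod=4 -> inv=[4 11 17]
Step 6: demand=2,sold=2 ship[1->2]=4 ship[0->1]=4 prod=4 -> inv=[4 11 19]
Step 7: demand=2,sold=2 ship[1->2]=4 ship[0->1]=4 prod=4 -> inv=[4 11 21]
Step 8: demand=2,sold=2 ship[1->2]=4 ship[0->1]=4 prod=4 -> inv=[4 11 23]

4 11 23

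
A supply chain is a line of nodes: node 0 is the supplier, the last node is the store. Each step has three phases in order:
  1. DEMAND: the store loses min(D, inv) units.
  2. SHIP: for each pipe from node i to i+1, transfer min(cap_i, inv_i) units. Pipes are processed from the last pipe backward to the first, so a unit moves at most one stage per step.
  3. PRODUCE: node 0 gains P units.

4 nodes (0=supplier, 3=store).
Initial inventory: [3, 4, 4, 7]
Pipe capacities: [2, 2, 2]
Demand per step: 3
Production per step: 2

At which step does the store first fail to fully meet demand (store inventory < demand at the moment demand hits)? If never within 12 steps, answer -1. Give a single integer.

Step 1: demand=3,sold=3 ship[2->3]=2 ship[1->2]=2 ship[0->1]=2 prod=2 -> [3 4 4 6]
Step 2: demand=3,sold=3 ship[2->3]=2 ship[1->2]=2 ship[0->1]=2 prod=2 -> [3 4 4 5]
Step 3: demand=3,sold=3 ship[2->3]=2 ship[1->2]=2 ship[0->1]=2 prod=2 -> [3 4 4 4]
Step 4: demand=3,sold=3 ship[2->3]=2 ship[1->2]=2 ship[0->1]=2 prod=2 -> [3 4 4 3]
Step 5: demand=3,sold=3 ship[2->3]=2 ship[1->2]=2 ship[0->1]=2 prod=2 -> [3 4 4 2]
Step 6: demand=3,sold=2 ship[2->3]=2 ship[1->2]=2 ship[0->1]=2 prod=2 -> [3 4 4 2]
Step 7: demand=3,sold=2 ship[2->3]=2 ship[1->2]=2 ship[0->1]=2 prod=2 -> [3 4 4 2]
Step 8: demand=3,sold=2 ship[2->3]=2 ship[1->2]=2 ship[0->1]=2 prod=2 -> [3 4 4 2]
Step 9: demand=3,sold=2 ship[2->3]=2 ship[1->2]=2 ship[0->1]=2 prod=2 -> [3 4 4 2]
Step 10: demand=3,sold=2 ship[2->3]=2 ship[1->2]=2 ship[0->1]=2 prod=2 -> [3 4 4 2]
Step 11: demand=3,sold=2 ship[2->3]=2 ship[1->2]=2 ship[0->1]=2 prod=2 -> [3 4 4 2]
Step 12: demand=3,sold=2 ship[2->3]=2 ship[1->2]=2 ship[0->1]=2 prod=2 -> [3 4 4 2]
First stockout at step 6

6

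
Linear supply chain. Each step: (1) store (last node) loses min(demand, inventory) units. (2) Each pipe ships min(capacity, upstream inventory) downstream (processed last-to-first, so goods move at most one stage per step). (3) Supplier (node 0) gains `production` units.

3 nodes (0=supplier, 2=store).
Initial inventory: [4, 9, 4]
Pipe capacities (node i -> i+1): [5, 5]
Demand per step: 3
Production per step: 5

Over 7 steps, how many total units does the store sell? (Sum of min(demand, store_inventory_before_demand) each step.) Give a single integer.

Answer: 21

Derivation:
Step 1: sold=3 (running total=3) -> [5 8 6]
Step 2: sold=3 (running total=6) -> [5 8 8]
Step 3: sold=3 (running total=9) -> [5 8 10]
Step 4: sold=3 (running total=12) -> [5 8 12]
Step 5: sold=3 (running total=15) -> [5 8 14]
Step 6: sold=3 (running total=18) -> [5 8 16]
Step 7: sold=3 (running total=21) -> [5 8 18]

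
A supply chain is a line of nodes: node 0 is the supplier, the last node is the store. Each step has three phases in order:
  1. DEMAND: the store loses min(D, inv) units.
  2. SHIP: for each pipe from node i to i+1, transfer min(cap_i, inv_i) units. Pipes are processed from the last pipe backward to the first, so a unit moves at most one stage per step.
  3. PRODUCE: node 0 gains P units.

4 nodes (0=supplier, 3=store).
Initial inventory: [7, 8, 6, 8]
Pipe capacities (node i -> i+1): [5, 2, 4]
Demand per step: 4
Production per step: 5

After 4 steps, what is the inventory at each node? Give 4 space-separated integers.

Step 1: demand=4,sold=4 ship[2->3]=4 ship[1->2]=2 ship[0->1]=5 prod=5 -> inv=[7 11 4 8]
Step 2: demand=4,sold=4 ship[2->3]=4 ship[1->2]=2 ship[0->1]=5 prod=5 -> inv=[7 14 2 8]
Step 3: demand=4,sold=4 ship[2->3]=2 ship[1->2]=2 ship[0->1]=5 prod=5 -> inv=[7 17 2 6]
Step 4: demand=4,sold=4 ship[2->3]=2 ship[1->2]=2 ship[0->1]=5 prod=5 -> inv=[7 20 2 4]

7 20 2 4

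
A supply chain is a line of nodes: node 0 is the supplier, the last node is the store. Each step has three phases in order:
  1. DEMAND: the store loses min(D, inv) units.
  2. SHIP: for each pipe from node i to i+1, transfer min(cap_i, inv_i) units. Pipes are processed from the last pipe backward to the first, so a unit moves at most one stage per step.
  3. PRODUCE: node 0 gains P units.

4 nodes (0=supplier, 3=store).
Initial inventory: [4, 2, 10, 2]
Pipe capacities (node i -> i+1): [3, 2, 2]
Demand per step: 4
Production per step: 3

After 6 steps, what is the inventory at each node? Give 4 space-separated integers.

Step 1: demand=4,sold=2 ship[2->3]=2 ship[1->2]=2 ship[0->1]=3 prod=3 -> inv=[4 3 10 2]
Step 2: demand=4,sold=2 ship[2->3]=2 ship[1->2]=2 ship[0->1]=3 prod=3 -> inv=[4 4 10 2]
Step 3: demand=4,sold=2 ship[2->3]=2 ship[1->2]=2 ship[0->1]=3 prod=3 -> inv=[4 5 10 2]
Step 4: demand=4,sold=2 ship[2->3]=2 ship[1->2]=2 ship[0->1]=3 prod=3 -> inv=[4 6 10 2]
Step 5: demand=4,sold=2 ship[2->3]=2 ship[1->2]=2 ship[0->1]=3 prod=3 -> inv=[4 7 10 2]
Step 6: demand=4,sold=2 ship[2->3]=2 ship[1->2]=2 ship[0->1]=3 prod=3 -> inv=[4 8 10 2]

4 8 10 2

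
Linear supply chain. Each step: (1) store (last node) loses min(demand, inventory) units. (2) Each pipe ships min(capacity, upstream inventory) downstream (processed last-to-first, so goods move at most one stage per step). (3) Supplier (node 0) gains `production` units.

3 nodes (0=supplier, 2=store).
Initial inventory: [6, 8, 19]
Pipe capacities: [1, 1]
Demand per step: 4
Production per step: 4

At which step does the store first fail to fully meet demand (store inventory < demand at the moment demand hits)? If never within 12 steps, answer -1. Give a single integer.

Step 1: demand=4,sold=4 ship[1->2]=1 ship[0->1]=1 prod=4 -> [9 8 16]
Step 2: demand=4,sold=4 ship[1->2]=1 ship[0->1]=1 prod=4 -> [12 8 13]
Step 3: demand=4,sold=4 ship[1->2]=1 ship[0->1]=1 prod=4 -> [15 8 10]
Step 4: demand=4,sold=4 ship[1->2]=1 ship[0->1]=1 prod=4 -> [18 8 7]
Step 5: demand=4,sold=4 ship[1->2]=1 ship[0->1]=1 prod=4 -> [21 8 4]
Step 6: demand=4,sold=4 ship[1->2]=1 ship[0->1]=1 prod=4 -> [24 8 1]
Step 7: demand=4,sold=1 ship[1->2]=1 ship[0->1]=1 prod=4 -> [27 8 1]
Step 8: demand=4,sold=1 ship[1->2]=1 ship[0->1]=1 prod=4 -> [30 8 1]
Step 9: demand=4,sold=1 ship[1->2]=1 ship[0->1]=1 prod=4 -> [33 8 1]
Step 10: demand=4,sold=1 ship[1->2]=1 ship[0->1]=1 prod=4 -> [36 8 1]
Step 11: demand=4,sold=1 ship[1->2]=1 ship[0->1]=1 prod=4 -> [39 8 1]
Step 12: demand=4,sold=1 ship[1->2]=1 ship[0->1]=1 prod=4 -> [42 8 1]
First stockout at step 7

7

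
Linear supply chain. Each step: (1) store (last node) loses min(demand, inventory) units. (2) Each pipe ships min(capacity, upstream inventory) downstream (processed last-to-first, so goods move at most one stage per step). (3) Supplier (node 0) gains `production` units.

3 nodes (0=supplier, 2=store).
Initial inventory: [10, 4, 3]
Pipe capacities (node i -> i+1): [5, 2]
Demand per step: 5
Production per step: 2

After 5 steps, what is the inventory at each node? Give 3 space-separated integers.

Step 1: demand=5,sold=3 ship[1->2]=2 ship[0->1]=5 prod=2 -> inv=[7 7 2]
Step 2: demand=5,sold=2 ship[1->2]=2 ship[0->1]=5 prod=2 -> inv=[4 10 2]
Step 3: demand=5,sold=2 ship[1->2]=2 ship[0->1]=4 prod=2 -> inv=[2 12 2]
Step 4: demand=5,sold=2 ship[1->2]=2 ship[0->1]=2 prod=2 -> inv=[2 12 2]
Step 5: demand=5,sold=2 ship[1->2]=2 ship[0->1]=2 prod=2 -> inv=[2 12 2]

2 12 2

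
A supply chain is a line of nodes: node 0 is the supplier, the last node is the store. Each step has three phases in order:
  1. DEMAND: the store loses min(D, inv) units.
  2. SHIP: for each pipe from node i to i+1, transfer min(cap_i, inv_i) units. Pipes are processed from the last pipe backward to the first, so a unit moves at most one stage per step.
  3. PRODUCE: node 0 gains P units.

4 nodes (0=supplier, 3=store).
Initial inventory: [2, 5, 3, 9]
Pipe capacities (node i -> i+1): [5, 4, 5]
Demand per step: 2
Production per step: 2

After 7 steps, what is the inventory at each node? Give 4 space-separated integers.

Step 1: demand=2,sold=2 ship[2->3]=3 ship[1->2]=4 ship[0->1]=2 prod=2 -> inv=[2 3 4 10]
Step 2: demand=2,sold=2 ship[2->3]=4 ship[1->2]=3 ship[0->1]=2 prod=2 -> inv=[2 2 3 12]
Step 3: demand=2,sold=2 ship[2->3]=3 ship[1->2]=2 ship[0->1]=2 prod=2 -> inv=[2 2 2 13]
Step 4: demand=2,sold=2 ship[2->3]=2 ship[1->2]=2 ship[0->1]=2 prod=2 -> inv=[2 2 2 13]
Step 5: demand=2,sold=2 ship[2->3]=2 ship[1->2]=2 ship[0->1]=2 prod=2 -> inv=[2 2 2 13]
Step 6: demand=2,sold=2 ship[2->3]=2 ship[1->2]=2 ship[0->1]=2 prod=2 -> inv=[2 2 2 13]
Step 7: demand=2,sold=2 ship[2->3]=2 ship[1->2]=2 ship[0->1]=2 prod=2 -> inv=[2 2 2 13]

2 2 2 13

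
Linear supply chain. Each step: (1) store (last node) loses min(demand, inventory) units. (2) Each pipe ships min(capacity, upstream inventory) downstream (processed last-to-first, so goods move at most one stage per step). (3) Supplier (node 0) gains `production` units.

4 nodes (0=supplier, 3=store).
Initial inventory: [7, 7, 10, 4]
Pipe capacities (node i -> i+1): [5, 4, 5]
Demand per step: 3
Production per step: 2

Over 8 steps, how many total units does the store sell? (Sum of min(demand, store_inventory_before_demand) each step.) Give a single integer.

Answer: 24

Derivation:
Step 1: sold=3 (running total=3) -> [4 8 9 6]
Step 2: sold=3 (running total=6) -> [2 8 8 8]
Step 3: sold=3 (running total=9) -> [2 6 7 10]
Step 4: sold=3 (running total=12) -> [2 4 6 12]
Step 5: sold=3 (running total=15) -> [2 2 5 14]
Step 6: sold=3 (running total=18) -> [2 2 2 16]
Step 7: sold=3 (running total=21) -> [2 2 2 15]
Step 8: sold=3 (running total=24) -> [2 2 2 14]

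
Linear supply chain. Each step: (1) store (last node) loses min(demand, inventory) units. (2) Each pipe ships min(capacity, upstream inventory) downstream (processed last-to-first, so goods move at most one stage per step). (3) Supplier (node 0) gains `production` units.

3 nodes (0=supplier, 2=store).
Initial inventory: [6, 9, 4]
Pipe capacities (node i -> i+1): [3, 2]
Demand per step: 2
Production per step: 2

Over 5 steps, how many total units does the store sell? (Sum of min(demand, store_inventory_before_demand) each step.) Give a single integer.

Answer: 10

Derivation:
Step 1: sold=2 (running total=2) -> [5 10 4]
Step 2: sold=2 (running total=4) -> [4 11 4]
Step 3: sold=2 (running total=6) -> [3 12 4]
Step 4: sold=2 (running total=8) -> [2 13 4]
Step 5: sold=2 (running total=10) -> [2 13 4]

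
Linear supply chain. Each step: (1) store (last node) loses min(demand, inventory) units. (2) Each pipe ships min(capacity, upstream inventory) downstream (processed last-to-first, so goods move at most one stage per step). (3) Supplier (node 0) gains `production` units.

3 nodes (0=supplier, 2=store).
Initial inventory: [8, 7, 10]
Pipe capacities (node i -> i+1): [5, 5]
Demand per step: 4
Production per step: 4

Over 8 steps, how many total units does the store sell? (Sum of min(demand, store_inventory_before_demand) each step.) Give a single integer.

Step 1: sold=4 (running total=4) -> [7 7 11]
Step 2: sold=4 (running total=8) -> [6 7 12]
Step 3: sold=4 (running total=12) -> [5 7 13]
Step 4: sold=4 (running total=16) -> [4 7 14]
Step 5: sold=4 (running total=20) -> [4 6 15]
Step 6: sold=4 (running total=24) -> [4 5 16]
Step 7: sold=4 (running total=28) -> [4 4 17]
Step 8: sold=4 (running total=32) -> [4 4 17]

Answer: 32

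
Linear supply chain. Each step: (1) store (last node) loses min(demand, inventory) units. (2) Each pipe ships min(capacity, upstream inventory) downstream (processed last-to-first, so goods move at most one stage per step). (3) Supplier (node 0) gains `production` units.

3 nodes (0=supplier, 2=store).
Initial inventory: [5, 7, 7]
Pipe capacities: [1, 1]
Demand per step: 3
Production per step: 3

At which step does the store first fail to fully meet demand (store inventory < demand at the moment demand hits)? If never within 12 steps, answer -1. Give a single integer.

Step 1: demand=3,sold=3 ship[1->2]=1 ship[0->1]=1 prod=3 -> [7 7 5]
Step 2: demand=3,sold=3 ship[1->2]=1 ship[0->1]=1 prod=3 -> [9 7 3]
Step 3: demand=3,sold=3 ship[1->2]=1 ship[0->1]=1 prod=3 -> [11 7 1]
Step 4: demand=3,sold=1 ship[1->2]=1 ship[0->1]=1 prod=3 -> [13 7 1]
Step 5: demand=3,sold=1 ship[1->2]=1 ship[0->1]=1 prod=3 -> [15 7 1]
Step 6: demand=3,sold=1 ship[1->2]=1 ship[0->1]=1 prod=3 -> [17 7 1]
Step 7: demand=3,sold=1 ship[1->2]=1 ship[0->1]=1 prod=3 -> [19 7 1]
Step 8: demand=3,sold=1 ship[1->2]=1 ship[0->1]=1 prod=3 -> [21 7 1]
Step 9: demand=3,sold=1 ship[1->2]=1 ship[0->1]=1 prod=3 -> [23 7 1]
Step 10: demand=3,sold=1 ship[1->2]=1 ship[0->1]=1 prod=3 -> [25 7 1]
Step 11: demand=3,sold=1 ship[1->2]=1 ship[0->1]=1 prod=3 -> [27 7 1]
Step 12: demand=3,sold=1 ship[1->2]=1 ship[0->1]=1 prod=3 -> [29 7 1]
First stockout at step 4

4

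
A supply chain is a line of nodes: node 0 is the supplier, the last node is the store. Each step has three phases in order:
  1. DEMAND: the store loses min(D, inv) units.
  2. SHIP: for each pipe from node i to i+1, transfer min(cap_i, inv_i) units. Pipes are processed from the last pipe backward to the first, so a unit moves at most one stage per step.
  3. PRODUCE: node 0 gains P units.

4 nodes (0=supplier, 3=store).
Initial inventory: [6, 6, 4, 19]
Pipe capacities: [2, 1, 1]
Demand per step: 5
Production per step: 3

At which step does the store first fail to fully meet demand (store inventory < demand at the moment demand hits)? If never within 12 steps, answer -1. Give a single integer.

Step 1: demand=5,sold=5 ship[2->3]=1 ship[1->2]=1 ship[0->1]=2 prod=3 -> [7 7 4 15]
Step 2: demand=5,sold=5 ship[2->3]=1 ship[1->2]=1 ship[0->1]=2 prod=3 -> [8 8 4 11]
Step 3: demand=5,sold=5 ship[2->3]=1 ship[1->2]=1 ship[0->1]=2 prod=3 -> [9 9 4 7]
Step 4: demand=5,sold=5 ship[2->3]=1 ship[1->2]=1 ship[0->1]=2 prod=3 -> [10 10 4 3]
Step 5: demand=5,sold=3 ship[2->3]=1 ship[1->2]=1 ship[0->1]=2 prod=3 -> [11 11 4 1]
Step 6: demand=5,sold=1 ship[2->3]=1 ship[1->2]=1 ship[0->1]=2 prod=3 -> [12 12 4 1]
Step 7: demand=5,sold=1 ship[2->3]=1 ship[1->2]=1 ship[0->1]=2 prod=3 -> [13 13 4 1]
Step 8: demand=5,sold=1 ship[2->3]=1 ship[1->2]=1 ship[0->1]=2 prod=3 -> [14 14 4 1]
Step 9: demand=5,sold=1 ship[2->3]=1 ship[1->2]=1 ship[0->1]=2 prod=3 -> [15 15 4 1]
Step 10: demand=5,sold=1 ship[2->3]=1 ship[1->2]=1 ship[0->1]=2 prod=3 -> [16 16 4 1]
Step 11: demand=5,sold=1 ship[2->3]=1 ship[1->2]=1 ship[0->1]=2 prod=3 -> [17 17 4 1]
Step 12: demand=5,sold=1 ship[2->3]=1 ship[1->2]=1 ship[0->1]=2 prod=3 -> [18 18 4 1]
First stockout at step 5

5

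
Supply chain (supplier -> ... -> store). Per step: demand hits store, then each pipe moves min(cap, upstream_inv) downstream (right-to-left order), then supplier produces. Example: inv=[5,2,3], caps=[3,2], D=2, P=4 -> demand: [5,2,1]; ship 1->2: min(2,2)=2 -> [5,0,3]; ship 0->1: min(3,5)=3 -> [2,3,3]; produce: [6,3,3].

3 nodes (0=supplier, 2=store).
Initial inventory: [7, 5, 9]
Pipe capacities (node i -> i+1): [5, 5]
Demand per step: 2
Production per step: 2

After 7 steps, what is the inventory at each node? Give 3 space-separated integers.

Step 1: demand=2,sold=2 ship[1->2]=5 ship[0->1]=5 prod=2 -> inv=[4 5 12]
Step 2: demand=2,sold=2 ship[1->2]=5 ship[0->1]=4 prod=2 -> inv=[2 4 15]
Step 3: demand=2,sold=2 ship[1->2]=4 ship[0->1]=2 prod=2 -> inv=[2 2 17]
Step 4: demand=2,sold=2 ship[1->2]=2 ship[0->1]=2 prod=2 -> inv=[2 2 17]
Step 5: demand=2,sold=2 ship[1->2]=2 ship[0->1]=2 prod=2 -> inv=[2 2 17]
Step 6: demand=2,sold=2 ship[1->2]=2 ship[0->1]=2 prod=2 -> inv=[2 2 17]
Step 7: demand=2,sold=2 ship[1->2]=2 ship[0->1]=2 prod=2 -> inv=[2 2 17]

2 2 17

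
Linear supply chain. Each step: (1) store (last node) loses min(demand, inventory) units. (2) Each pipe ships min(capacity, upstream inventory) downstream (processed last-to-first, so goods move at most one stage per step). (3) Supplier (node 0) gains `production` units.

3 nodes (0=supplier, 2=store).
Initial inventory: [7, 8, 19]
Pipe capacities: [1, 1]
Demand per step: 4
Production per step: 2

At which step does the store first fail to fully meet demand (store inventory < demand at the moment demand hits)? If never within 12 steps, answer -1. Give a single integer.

Step 1: demand=4,sold=4 ship[1->2]=1 ship[0->1]=1 prod=2 -> [8 8 16]
Step 2: demand=4,sold=4 ship[1->2]=1 ship[0->1]=1 prod=2 -> [9 8 13]
Step 3: demand=4,sold=4 ship[1->2]=1 ship[0->1]=1 prod=2 -> [10 8 10]
Step 4: demand=4,sold=4 ship[1->2]=1 ship[0->1]=1 prod=2 -> [11 8 7]
Step 5: demand=4,sold=4 ship[1->2]=1 ship[0->1]=1 prod=2 -> [12 8 4]
Step 6: demand=4,sold=4 ship[1->2]=1 ship[0->1]=1 prod=2 -> [13 8 1]
Step 7: demand=4,sold=1 ship[1->2]=1 ship[0->1]=1 prod=2 -> [14 8 1]
Step 8: demand=4,sold=1 ship[1->2]=1 ship[0->1]=1 prod=2 -> [15 8 1]
Step 9: demand=4,sold=1 ship[1->2]=1 ship[0->1]=1 prod=2 -> [16 8 1]
Step 10: demand=4,sold=1 ship[1->2]=1 ship[0->1]=1 prod=2 -> [17 8 1]
Step 11: demand=4,sold=1 ship[1->2]=1 ship[0->1]=1 prod=2 -> [18 8 1]
Step 12: demand=4,sold=1 ship[1->2]=1 ship[0->1]=1 prod=2 -> [19 8 1]
First stockout at step 7

7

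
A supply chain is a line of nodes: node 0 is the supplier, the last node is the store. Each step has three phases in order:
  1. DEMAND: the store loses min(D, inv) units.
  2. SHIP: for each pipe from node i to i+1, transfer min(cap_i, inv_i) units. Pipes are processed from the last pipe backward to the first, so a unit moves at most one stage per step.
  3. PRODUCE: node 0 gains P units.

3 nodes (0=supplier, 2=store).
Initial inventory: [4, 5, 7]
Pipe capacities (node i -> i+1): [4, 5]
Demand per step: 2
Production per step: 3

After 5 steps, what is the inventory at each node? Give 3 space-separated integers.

Step 1: demand=2,sold=2 ship[1->2]=5 ship[0->1]=4 prod=3 -> inv=[3 4 10]
Step 2: demand=2,sold=2 ship[1->2]=4 ship[0->1]=3 prod=3 -> inv=[3 3 12]
Step 3: demand=2,sold=2 ship[1->2]=3 ship[0->1]=3 prod=3 -> inv=[3 3 13]
Step 4: demand=2,sold=2 ship[1->2]=3 ship[0->1]=3 prod=3 -> inv=[3 3 14]
Step 5: demand=2,sold=2 ship[1->2]=3 ship[0->1]=3 prod=3 -> inv=[3 3 15]

3 3 15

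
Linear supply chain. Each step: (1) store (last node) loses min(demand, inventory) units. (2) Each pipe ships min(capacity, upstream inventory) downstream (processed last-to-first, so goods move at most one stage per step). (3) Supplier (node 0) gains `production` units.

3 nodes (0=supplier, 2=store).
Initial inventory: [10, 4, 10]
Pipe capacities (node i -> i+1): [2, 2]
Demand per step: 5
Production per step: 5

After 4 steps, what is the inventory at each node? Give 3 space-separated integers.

Step 1: demand=5,sold=5 ship[1->2]=2 ship[0->1]=2 prod=5 -> inv=[13 4 7]
Step 2: demand=5,sold=5 ship[1->2]=2 ship[0->1]=2 prod=5 -> inv=[16 4 4]
Step 3: demand=5,sold=4 ship[1->2]=2 ship[0->1]=2 prod=5 -> inv=[19 4 2]
Step 4: demand=5,sold=2 ship[1->2]=2 ship[0->1]=2 prod=5 -> inv=[22 4 2]

22 4 2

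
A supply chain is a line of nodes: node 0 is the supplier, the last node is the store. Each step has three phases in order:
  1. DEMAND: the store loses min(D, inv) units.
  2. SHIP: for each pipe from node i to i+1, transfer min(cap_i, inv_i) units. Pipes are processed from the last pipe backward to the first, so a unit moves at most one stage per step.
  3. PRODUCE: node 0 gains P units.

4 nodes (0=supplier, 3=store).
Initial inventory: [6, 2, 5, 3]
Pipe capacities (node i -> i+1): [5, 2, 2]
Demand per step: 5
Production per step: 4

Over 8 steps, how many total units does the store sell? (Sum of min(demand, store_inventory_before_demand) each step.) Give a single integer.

Answer: 17

Derivation:
Step 1: sold=3 (running total=3) -> [5 5 5 2]
Step 2: sold=2 (running total=5) -> [4 8 5 2]
Step 3: sold=2 (running total=7) -> [4 10 5 2]
Step 4: sold=2 (running total=9) -> [4 12 5 2]
Step 5: sold=2 (running total=11) -> [4 14 5 2]
Step 6: sold=2 (running total=13) -> [4 16 5 2]
Step 7: sold=2 (running total=15) -> [4 18 5 2]
Step 8: sold=2 (running total=17) -> [4 20 5 2]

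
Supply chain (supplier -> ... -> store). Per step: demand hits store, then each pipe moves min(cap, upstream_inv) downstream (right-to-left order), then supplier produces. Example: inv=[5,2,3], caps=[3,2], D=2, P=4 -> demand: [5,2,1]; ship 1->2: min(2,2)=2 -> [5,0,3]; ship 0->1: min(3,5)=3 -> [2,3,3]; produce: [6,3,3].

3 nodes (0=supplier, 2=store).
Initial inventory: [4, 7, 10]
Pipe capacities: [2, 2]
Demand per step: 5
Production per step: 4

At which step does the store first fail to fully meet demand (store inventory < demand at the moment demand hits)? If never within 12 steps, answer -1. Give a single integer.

Step 1: demand=5,sold=5 ship[1->2]=2 ship[0->1]=2 prod=4 -> [6 7 7]
Step 2: demand=5,sold=5 ship[1->2]=2 ship[0->1]=2 prod=4 -> [8 7 4]
Step 3: demand=5,sold=4 ship[1->2]=2 ship[0->1]=2 prod=4 -> [10 7 2]
Step 4: demand=5,sold=2 ship[1->2]=2 ship[0->1]=2 prod=4 -> [12 7 2]
Step 5: demand=5,sold=2 ship[1->2]=2 ship[0->1]=2 prod=4 -> [14 7 2]
Step 6: demand=5,sold=2 ship[1->2]=2 ship[0->1]=2 prod=4 -> [16 7 2]
Step 7: demand=5,sold=2 ship[1->2]=2 ship[0->1]=2 prod=4 -> [18 7 2]
Step 8: demand=5,sold=2 ship[1->2]=2 ship[0->1]=2 prod=4 -> [20 7 2]
Step 9: demand=5,sold=2 ship[1->2]=2 ship[0->1]=2 prod=4 -> [22 7 2]
Step 10: demand=5,sold=2 ship[1->2]=2 ship[0->1]=2 prod=4 -> [24 7 2]
Step 11: demand=5,sold=2 ship[1->2]=2 ship[0->1]=2 prod=4 -> [26 7 2]
Step 12: demand=5,sold=2 ship[1->2]=2 ship[0->1]=2 prod=4 -> [28 7 2]
First stockout at step 3

3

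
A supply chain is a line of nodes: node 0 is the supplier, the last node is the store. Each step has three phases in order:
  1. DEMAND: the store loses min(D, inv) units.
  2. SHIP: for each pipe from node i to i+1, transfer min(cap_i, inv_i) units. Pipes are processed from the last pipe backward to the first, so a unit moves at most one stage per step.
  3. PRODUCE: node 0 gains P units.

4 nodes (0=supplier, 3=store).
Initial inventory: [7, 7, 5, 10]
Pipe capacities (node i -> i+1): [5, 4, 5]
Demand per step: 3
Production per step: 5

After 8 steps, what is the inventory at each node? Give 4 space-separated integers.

Step 1: demand=3,sold=3 ship[2->3]=5 ship[1->2]=4 ship[0->1]=5 prod=5 -> inv=[7 8 4 12]
Step 2: demand=3,sold=3 ship[2->3]=4 ship[1->2]=4 ship[0->1]=5 prod=5 -> inv=[7 9 4 13]
Step 3: demand=3,sold=3 ship[2->3]=4 ship[1->2]=4 ship[0->1]=5 prod=5 -> inv=[7 10 4 14]
Step 4: demand=3,sold=3 ship[2->3]=4 ship[1->2]=4 ship[0->1]=5 prod=5 -> inv=[7 11 4 15]
Step 5: demand=3,sold=3 ship[2->3]=4 ship[1->2]=4 ship[0->1]=5 prod=5 -> inv=[7 12 4 16]
Step 6: demand=3,sold=3 ship[2->3]=4 ship[1->2]=4 ship[0->1]=5 prod=5 -> inv=[7 13 4 17]
Step 7: demand=3,sold=3 ship[2->3]=4 ship[1->2]=4 ship[0->1]=5 prod=5 -> inv=[7 14 4 18]
Step 8: demand=3,sold=3 ship[2->3]=4 ship[1->2]=4 ship[0->1]=5 prod=5 -> inv=[7 15 4 19]

7 15 4 19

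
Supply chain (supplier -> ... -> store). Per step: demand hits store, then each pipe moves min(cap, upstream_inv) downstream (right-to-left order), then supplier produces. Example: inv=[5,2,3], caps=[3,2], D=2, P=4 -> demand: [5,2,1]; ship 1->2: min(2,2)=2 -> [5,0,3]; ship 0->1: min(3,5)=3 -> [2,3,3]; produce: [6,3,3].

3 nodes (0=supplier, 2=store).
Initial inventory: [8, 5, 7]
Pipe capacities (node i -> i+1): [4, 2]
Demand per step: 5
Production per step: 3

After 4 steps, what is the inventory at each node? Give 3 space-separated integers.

Step 1: demand=5,sold=5 ship[1->2]=2 ship[0->1]=4 prod=3 -> inv=[7 7 4]
Step 2: demand=5,sold=4 ship[1->2]=2 ship[0->1]=4 prod=3 -> inv=[6 9 2]
Step 3: demand=5,sold=2 ship[1->2]=2 ship[0->1]=4 prod=3 -> inv=[5 11 2]
Step 4: demand=5,sold=2 ship[1->2]=2 ship[0->1]=4 prod=3 -> inv=[4 13 2]

4 13 2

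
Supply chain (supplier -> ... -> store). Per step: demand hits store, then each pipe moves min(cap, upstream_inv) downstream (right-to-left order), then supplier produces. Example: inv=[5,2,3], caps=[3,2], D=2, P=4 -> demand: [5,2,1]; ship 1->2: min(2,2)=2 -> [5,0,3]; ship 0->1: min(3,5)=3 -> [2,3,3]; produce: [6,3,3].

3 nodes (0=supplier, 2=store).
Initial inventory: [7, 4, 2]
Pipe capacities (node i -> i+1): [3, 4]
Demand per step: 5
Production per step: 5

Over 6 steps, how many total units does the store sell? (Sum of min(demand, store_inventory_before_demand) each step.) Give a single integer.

Step 1: sold=2 (running total=2) -> [9 3 4]
Step 2: sold=4 (running total=6) -> [11 3 3]
Step 3: sold=3 (running total=9) -> [13 3 3]
Step 4: sold=3 (running total=12) -> [15 3 3]
Step 5: sold=3 (running total=15) -> [17 3 3]
Step 6: sold=3 (running total=18) -> [19 3 3]

Answer: 18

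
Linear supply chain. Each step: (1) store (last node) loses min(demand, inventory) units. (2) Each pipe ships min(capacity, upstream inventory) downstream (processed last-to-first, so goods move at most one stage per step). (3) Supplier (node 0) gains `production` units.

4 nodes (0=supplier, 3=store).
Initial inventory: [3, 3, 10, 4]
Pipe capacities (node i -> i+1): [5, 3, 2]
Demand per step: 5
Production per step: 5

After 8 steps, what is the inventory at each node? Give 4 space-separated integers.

Step 1: demand=5,sold=4 ship[2->3]=2 ship[1->2]=3 ship[0->1]=3 prod=5 -> inv=[5 3 11 2]
Step 2: demand=5,sold=2 ship[2->3]=2 ship[1->2]=3 ship[0->1]=5 prod=5 -> inv=[5 5 12 2]
Step 3: demand=5,sold=2 ship[2->3]=2 ship[1->2]=3 ship[0->1]=5 prod=5 -> inv=[5 7 13 2]
Step 4: demand=5,sold=2 ship[2->3]=2 ship[1->2]=3 ship[0->1]=5 prod=5 -> inv=[5 9 14 2]
Step 5: demand=5,sold=2 ship[2->3]=2 ship[1->2]=3 ship[0->1]=5 prod=5 -> inv=[5 11 15 2]
Step 6: demand=5,sold=2 ship[2->3]=2 ship[1->2]=3 ship[0->1]=5 prod=5 -> inv=[5 13 16 2]
Step 7: demand=5,sold=2 ship[2->3]=2 ship[1->2]=3 ship[0->1]=5 prod=5 -> inv=[5 15 17 2]
Step 8: demand=5,sold=2 ship[2->3]=2 ship[1->2]=3 ship[0->1]=5 prod=5 -> inv=[5 17 18 2]

5 17 18 2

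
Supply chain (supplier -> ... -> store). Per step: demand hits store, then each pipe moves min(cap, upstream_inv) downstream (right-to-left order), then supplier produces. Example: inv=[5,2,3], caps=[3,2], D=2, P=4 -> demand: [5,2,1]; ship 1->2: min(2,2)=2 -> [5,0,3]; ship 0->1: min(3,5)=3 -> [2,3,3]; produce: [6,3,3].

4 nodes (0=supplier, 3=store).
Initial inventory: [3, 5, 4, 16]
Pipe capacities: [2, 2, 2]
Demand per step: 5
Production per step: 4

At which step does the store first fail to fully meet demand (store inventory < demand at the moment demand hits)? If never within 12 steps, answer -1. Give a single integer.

Step 1: demand=5,sold=5 ship[2->3]=2 ship[1->2]=2 ship[0->1]=2 prod=4 -> [5 5 4 13]
Step 2: demand=5,sold=5 ship[2->3]=2 ship[1->2]=2 ship[0->1]=2 prod=4 -> [7 5 4 10]
Step 3: demand=5,sold=5 ship[2->3]=2 ship[1->2]=2 ship[0->1]=2 prod=4 -> [9 5 4 7]
Step 4: demand=5,sold=5 ship[2->3]=2 ship[1->2]=2 ship[0->1]=2 prod=4 -> [11 5 4 4]
Step 5: demand=5,sold=4 ship[2->3]=2 ship[1->2]=2 ship[0->1]=2 prod=4 -> [13 5 4 2]
Step 6: demand=5,sold=2 ship[2->3]=2 ship[1->2]=2 ship[0->1]=2 prod=4 -> [15 5 4 2]
Step 7: demand=5,sold=2 ship[2->3]=2 ship[1->2]=2 ship[0->1]=2 prod=4 -> [17 5 4 2]
Step 8: demand=5,sold=2 ship[2->3]=2 ship[1->2]=2 ship[0->1]=2 prod=4 -> [19 5 4 2]
Step 9: demand=5,sold=2 ship[2->3]=2 ship[1->2]=2 ship[0->1]=2 prod=4 -> [21 5 4 2]
Step 10: demand=5,sold=2 ship[2->3]=2 ship[1->2]=2 ship[0->1]=2 prod=4 -> [23 5 4 2]
Step 11: demand=5,sold=2 ship[2->3]=2 ship[1->2]=2 ship[0->1]=2 prod=4 -> [25 5 4 2]
Step 12: demand=5,sold=2 ship[2->3]=2 ship[1->2]=2 ship[0->1]=2 prod=4 -> [27 5 4 2]
First stockout at step 5

5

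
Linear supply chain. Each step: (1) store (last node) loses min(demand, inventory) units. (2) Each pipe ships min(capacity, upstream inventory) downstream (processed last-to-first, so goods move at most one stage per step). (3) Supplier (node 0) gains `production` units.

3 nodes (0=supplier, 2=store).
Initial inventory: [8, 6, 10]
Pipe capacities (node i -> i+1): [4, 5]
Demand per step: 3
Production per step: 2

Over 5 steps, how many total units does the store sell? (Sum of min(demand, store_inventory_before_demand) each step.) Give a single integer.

Step 1: sold=3 (running total=3) -> [6 5 12]
Step 2: sold=3 (running total=6) -> [4 4 14]
Step 3: sold=3 (running total=9) -> [2 4 15]
Step 4: sold=3 (running total=12) -> [2 2 16]
Step 5: sold=3 (running total=15) -> [2 2 15]

Answer: 15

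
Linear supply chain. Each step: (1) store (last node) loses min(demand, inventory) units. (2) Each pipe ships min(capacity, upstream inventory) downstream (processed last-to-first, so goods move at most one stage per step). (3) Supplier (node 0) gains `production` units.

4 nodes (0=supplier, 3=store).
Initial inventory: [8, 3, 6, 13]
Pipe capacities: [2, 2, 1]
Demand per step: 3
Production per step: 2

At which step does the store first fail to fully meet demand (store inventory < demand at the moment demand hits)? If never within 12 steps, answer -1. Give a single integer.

Step 1: demand=3,sold=3 ship[2->3]=1 ship[1->2]=2 ship[0->1]=2 prod=2 -> [8 3 7 11]
Step 2: demand=3,sold=3 ship[2->3]=1 ship[1->2]=2 ship[0->1]=2 prod=2 -> [8 3 8 9]
Step 3: demand=3,sold=3 ship[2->3]=1 ship[1->2]=2 ship[0->1]=2 prod=2 -> [8 3 9 7]
Step 4: demand=3,sold=3 ship[2->3]=1 ship[1->2]=2 ship[0->1]=2 prod=2 -> [8 3 10 5]
Step 5: demand=3,sold=3 ship[2->3]=1 ship[1->2]=2 ship[0->1]=2 prod=2 -> [8 3 11 3]
Step 6: demand=3,sold=3 ship[2->3]=1 ship[1->2]=2 ship[0->1]=2 prod=2 -> [8 3 12 1]
Step 7: demand=3,sold=1 ship[2->3]=1 ship[1->2]=2 ship[0->1]=2 prod=2 -> [8 3 13 1]
Step 8: demand=3,sold=1 ship[2->3]=1 ship[1->2]=2 ship[0->1]=2 prod=2 -> [8 3 14 1]
Step 9: demand=3,sold=1 ship[2->3]=1 ship[1->2]=2 ship[0->1]=2 prod=2 -> [8 3 15 1]
Step 10: demand=3,sold=1 ship[2->3]=1 ship[1->2]=2 ship[0->1]=2 prod=2 -> [8 3 16 1]
Step 11: demand=3,sold=1 ship[2->3]=1 ship[1->2]=2 ship[0->1]=2 prod=2 -> [8 3 17 1]
Step 12: demand=3,sold=1 ship[2->3]=1 ship[1->2]=2 ship[0->1]=2 prod=2 -> [8 3 18 1]
First stockout at step 7

7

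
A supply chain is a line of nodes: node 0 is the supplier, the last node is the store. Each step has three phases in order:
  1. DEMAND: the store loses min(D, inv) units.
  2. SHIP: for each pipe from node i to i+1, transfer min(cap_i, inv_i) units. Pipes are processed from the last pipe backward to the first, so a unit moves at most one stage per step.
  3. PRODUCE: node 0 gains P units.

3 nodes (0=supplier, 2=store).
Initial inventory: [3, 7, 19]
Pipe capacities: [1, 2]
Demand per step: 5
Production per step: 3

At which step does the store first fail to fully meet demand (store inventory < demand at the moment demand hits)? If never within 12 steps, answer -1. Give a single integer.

Step 1: demand=5,sold=5 ship[1->2]=2 ship[0->1]=1 prod=3 -> [5 6 16]
Step 2: demand=5,sold=5 ship[1->2]=2 ship[0->1]=1 prod=3 -> [7 5 13]
Step 3: demand=5,sold=5 ship[1->2]=2 ship[0->1]=1 prod=3 -> [9 4 10]
Step 4: demand=5,sold=5 ship[1->2]=2 ship[0->1]=1 prod=3 -> [11 3 7]
Step 5: demand=5,sold=5 ship[1->2]=2 ship[0->1]=1 prod=3 -> [13 2 4]
Step 6: demand=5,sold=4 ship[1->2]=2 ship[0->1]=1 prod=3 -> [15 1 2]
Step 7: demand=5,sold=2 ship[1->2]=1 ship[0->1]=1 prod=3 -> [17 1 1]
Step 8: demand=5,sold=1 ship[1->2]=1 ship[0->1]=1 prod=3 -> [19 1 1]
Step 9: demand=5,sold=1 ship[1->2]=1 ship[0->1]=1 prod=3 -> [21 1 1]
Step 10: demand=5,sold=1 ship[1->2]=1 ship[0->1]=1 prod=3 -> [23 1 1]
Step 11: demand=5,sold=1 ship[1->2]=1 ship[0->1]=1 prod=3 -> [25 1 1]
Step 12: demand=5,sold=1 ship[1->2]=1 ship[0->1]=1 prod=3 -> [27 1 1]
First stockout at step 6

6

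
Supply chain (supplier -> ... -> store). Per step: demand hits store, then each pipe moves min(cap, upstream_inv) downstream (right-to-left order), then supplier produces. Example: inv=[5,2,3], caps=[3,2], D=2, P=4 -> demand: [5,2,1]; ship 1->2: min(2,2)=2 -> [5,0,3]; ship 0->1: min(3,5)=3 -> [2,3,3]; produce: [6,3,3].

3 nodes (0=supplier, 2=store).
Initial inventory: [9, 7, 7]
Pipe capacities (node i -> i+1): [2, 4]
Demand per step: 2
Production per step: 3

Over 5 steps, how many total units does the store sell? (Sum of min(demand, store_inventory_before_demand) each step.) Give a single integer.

Answer: 10

Derivation:
Step 1: sold=2 (running total=2) -> [10 5 9]
Step 2: sold=2 (running total=4) -> [11 3 11]
Step 3: sold=2 (running total=6) -> [12 2 12]
Step 4: sold=2 (running total=8) -> [13 2 12]
Step 5: sold=2 (running total=10) -> [14 2 12]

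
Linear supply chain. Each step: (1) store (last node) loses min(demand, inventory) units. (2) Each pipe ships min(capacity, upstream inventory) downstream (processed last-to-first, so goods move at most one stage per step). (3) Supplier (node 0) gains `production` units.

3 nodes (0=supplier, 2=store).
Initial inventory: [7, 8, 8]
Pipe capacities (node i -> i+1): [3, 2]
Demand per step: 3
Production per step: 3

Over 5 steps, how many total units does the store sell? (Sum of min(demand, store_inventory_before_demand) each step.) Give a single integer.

Answer: 15

Derivation:
Step 1: sold=3 (running total=3) -> [7 9 7]
Step 2: sold=3 (running total=6) -> [7 10 6]
Step 3: sold=3 (running total=9) -> [7 11 5]
Step 4: sold=3 (running total=12) -> [7 12 4]
Step 5: sold=3 (running total=15) -> [7 13 3]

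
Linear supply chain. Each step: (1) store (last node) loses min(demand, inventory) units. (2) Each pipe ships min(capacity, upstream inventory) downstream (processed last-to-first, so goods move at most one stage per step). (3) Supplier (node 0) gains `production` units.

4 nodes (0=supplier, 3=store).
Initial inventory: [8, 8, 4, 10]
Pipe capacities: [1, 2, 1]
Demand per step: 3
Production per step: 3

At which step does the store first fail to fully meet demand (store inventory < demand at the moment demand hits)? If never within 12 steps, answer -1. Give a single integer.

Step 1: demand=3,sold=3 ship[2->3]=1 ship[1->2]=2 ship[0->1]=1 prod=3 -> [10 7 5 8]
Step 2: demand=3,sold=3 ship[2->3]=1 ship[1->2]=2 ship[0->1]=1 prod=3 -> [12 6 6 6]
Step 3: demand=3,sold=3 ship[2->3]=1 ship[1->2]=2 ship[0->1]=1 prod=3 -> [14 5 7 4]
Step 4: demand=3,sold=3 ship[2->3]=1 ship[1->2]=2 ship[0->1]=1 prod=3 -> [16 4 8 2]
Step 5: demand=3,sold=2 ship[2->3]=1 ship[1->2]=2 ship[0->1]=1 prod=3 -> [18 3 9 1]
Step 6: demand=3,sold=1 ship[2->3]=1 ship[1->2]=2 ship[0->1]=1 prod=3 -> [20 2 10 1]
Step 7: demand=3,sold=1 ship[2->3]=1 ship[1->2]=2 ship[0->1]=1 prod=3 -> [22 1 11 1]
Step 8: demand=3,sold=1 ship[2->3]=1 ship[1->2]=1 ship[0->1]=1 prod=3 -> [24 1 11 1]
Step 9: demand=3,sold=1 ship[2->3]=1 ship[1->2]=1 ship[0->1]=1 prod=3 -> [26 1 11 1]
Step 10: demand=3,sold=1 ship[2->3]=1 ship[1->2]=1 ship[0->1]=1 prod=3 -> [28 1 11 1]
Step 11: demand=3,sold=1 ship[2->3]=1 ship[1->2]=1 ship[0->1]=1 prod=3 -> [30 1 11 1]
Step 12: demand=3,sold=1 ship[2->3]=1 ship[1->2]=1 ship[0->1]=1 prod=3 -> [32 1 11 1]
First stockout at step 5

5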